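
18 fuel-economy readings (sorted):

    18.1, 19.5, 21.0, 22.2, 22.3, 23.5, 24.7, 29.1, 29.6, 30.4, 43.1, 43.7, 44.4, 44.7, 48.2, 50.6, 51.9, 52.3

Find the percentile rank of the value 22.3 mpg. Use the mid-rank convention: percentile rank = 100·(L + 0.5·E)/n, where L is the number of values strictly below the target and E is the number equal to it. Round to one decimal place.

Count below 22.3: L = 4; count equal: E = 1; n = 18.
Percentile rank = 100·(4 + 0.5·1)/18 = 100·4.5/18 = 25.

25.0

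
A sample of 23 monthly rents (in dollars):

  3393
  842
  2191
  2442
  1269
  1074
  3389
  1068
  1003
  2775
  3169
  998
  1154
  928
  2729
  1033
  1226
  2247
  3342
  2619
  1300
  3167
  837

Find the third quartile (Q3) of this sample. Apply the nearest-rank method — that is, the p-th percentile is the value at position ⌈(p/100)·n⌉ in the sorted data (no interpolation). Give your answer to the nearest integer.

2775

Sorted: 837, 842, 928, 998, 1003, 1033, 1068, 1074, 1154, 1226, 1269, 1300, 2191, 2247, 2442, 2619, 2729, 2775, 3167, 3169, 3342, 3389, 3393.
n = 23.
Position = ⌈75/100 · 23⌉ = ⌈17.25⌉ = 18.
The value at rank 18 is 2775.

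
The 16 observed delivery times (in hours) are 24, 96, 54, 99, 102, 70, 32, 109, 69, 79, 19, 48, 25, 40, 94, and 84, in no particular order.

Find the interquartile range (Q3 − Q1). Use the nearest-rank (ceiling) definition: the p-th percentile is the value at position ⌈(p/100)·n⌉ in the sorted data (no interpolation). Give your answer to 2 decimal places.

62.00

Sorted: 19, 24, 25, 32, 40, 48, 54, 69, 70, 79, 84, 94, 96, 99, 102, 109.
n = 16.
P25: rank ⌈25/100·16⌉ = 4 → 32.
P75: rank ⌈75/100·16⌉ = 12 → 94.
Difference: 94 − 32 = 62.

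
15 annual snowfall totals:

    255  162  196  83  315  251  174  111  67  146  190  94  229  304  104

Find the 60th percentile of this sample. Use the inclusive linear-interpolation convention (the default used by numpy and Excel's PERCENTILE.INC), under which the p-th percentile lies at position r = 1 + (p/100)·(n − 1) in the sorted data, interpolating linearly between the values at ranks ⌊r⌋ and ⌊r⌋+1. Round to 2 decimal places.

Sorted: 67, 83, 94, 104, 111, 146, 162, 174, 190, 196, 229, 251, 255, 304, 315.
n = 15.
r = 1 + (60/100)·(15 − 1) = 1 + 8.4 = 9.4.
Rank 9 is 190 and rank 10 is 196.
Interpolate: 190 + 0.4·(196 − 190) = 190 + 0.4·6 = 192.4.

192.40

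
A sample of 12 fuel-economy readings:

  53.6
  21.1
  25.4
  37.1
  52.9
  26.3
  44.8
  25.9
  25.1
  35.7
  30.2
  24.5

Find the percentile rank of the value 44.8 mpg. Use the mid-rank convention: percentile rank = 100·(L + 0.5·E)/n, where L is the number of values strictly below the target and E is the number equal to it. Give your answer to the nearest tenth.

Sorted: 21.1, 24.5, 25.1, 25.4, 25.9, 26.3, 30.2, 35.7, 37.1, 44.8, 52.9, 53.6.
Count below 44.8: L = 9; count equal: E = 1; n = 12.
Percentile rank = 100·(9 + 0.5·1)/12 = 100·9.5/12 = 79.17.

79.2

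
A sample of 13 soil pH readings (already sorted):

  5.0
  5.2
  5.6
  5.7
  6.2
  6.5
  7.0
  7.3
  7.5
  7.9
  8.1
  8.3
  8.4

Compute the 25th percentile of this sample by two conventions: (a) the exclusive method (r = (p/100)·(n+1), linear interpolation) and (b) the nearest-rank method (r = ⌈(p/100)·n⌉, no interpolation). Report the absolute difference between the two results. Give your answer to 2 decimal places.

n = 13.
(a) r = 3.5; between ranks 3 (5.6) and 4 (5.7): 5.65.
(b) the nearest-rank method: rank 4 → 5.7.
|5.65 − 5.7| = 0.05.

0.05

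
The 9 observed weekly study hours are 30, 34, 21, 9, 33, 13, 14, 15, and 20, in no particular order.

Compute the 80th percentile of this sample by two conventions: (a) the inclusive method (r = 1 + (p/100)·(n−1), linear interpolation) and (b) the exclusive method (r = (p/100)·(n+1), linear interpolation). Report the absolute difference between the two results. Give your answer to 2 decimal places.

Sorted: 9, 13, 14, 15, 20, 21, 30, 33, 34.
n = 9.
(a) r = 7.4; between ranks 7 (30) and 8 (33): 31.2.
(b) r = 8 → value at rank 8 = 33.
|31.2 − 33| = 1.8.

1.80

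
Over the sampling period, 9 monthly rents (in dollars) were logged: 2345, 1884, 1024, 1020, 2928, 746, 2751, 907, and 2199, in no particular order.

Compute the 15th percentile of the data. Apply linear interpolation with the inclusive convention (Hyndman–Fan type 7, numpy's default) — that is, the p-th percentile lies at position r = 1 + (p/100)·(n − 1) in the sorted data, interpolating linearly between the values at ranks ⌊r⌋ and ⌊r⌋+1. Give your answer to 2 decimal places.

929.60

Sorted: 746, 907, 1020, 1024, 1884, 2199, 2345, 2751, 2928.
n = 9.
r = 1 + (15/100)·(9 − 1) = 1 + 1.2 = 2.2.
Rank 2 is 907 and rank 3 is 1020.
Interpolate: 907 + 0.2·(1020 − 907) = 907 + 0.2·113 = 929.6.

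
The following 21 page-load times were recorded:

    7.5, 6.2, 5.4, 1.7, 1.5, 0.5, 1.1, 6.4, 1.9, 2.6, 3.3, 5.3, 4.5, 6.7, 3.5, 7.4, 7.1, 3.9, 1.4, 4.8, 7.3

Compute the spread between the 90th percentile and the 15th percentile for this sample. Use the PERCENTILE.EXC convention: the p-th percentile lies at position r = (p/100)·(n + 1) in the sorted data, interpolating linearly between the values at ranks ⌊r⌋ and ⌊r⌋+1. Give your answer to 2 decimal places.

Sorted: 0.5, 1.1, 1.4, 1.5, 1.7, 1.9, 2.6, 3.3, 3.5, 3.9, 4.5, 4.8, 5.3, 5.4, 6.2, 6.4, 6.7, 7.1, 7.3, 7.4, 7.5.
n = 21.
P15: r = 3.3; ranks 3–4 are 1.4, 1.5; interpolating gives 1.43.
P90: r = 19.8; ranks 19–20 are 7.3, 7.4; interpolating gives 7.38.
Difference: 7.38 − 1.43 = 5.95.

5.95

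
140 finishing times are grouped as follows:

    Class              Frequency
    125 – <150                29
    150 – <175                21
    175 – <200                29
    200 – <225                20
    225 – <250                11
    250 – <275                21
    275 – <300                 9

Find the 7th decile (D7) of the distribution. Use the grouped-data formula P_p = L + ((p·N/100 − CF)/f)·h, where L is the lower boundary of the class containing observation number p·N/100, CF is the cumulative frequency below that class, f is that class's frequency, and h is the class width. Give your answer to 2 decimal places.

223.75

N = 140; target position k = 70/100 · 140 = 98.
Cumulative frequencies: 29, 50, 79, 99, 110, 131, 140.
Observation 98 falls in the class 200 – <225.
L = 200, CF = 79, f = 20, h = 25.
P70 = 200 + ((98 − 79)/20)·25 = 200 + 23.75 = 223.75.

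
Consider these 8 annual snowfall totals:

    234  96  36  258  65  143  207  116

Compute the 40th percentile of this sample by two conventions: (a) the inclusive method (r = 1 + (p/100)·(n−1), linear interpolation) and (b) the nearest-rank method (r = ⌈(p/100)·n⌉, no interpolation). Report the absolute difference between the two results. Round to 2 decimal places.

4.00

Sorted: 36, 65, 96, 116, 143, 207, 234, 258.
n = 8.
(a) r = 3.8; between ranks 3 (96) and 4 (116): 112.
(b) the nearest-rank method: rank 4 → 116.
|112 − 116| = 4.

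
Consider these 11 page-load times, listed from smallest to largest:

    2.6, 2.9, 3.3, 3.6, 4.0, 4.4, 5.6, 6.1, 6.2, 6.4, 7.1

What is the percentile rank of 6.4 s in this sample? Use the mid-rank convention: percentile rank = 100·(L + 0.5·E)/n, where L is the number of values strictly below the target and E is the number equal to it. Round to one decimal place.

86.4

Count below 6.4: L = 9; count equal: E = 1; n = 11.
Percentile rank = 100·(9 + 0.5·1)/11 = 100·9.5/11 = 86.36.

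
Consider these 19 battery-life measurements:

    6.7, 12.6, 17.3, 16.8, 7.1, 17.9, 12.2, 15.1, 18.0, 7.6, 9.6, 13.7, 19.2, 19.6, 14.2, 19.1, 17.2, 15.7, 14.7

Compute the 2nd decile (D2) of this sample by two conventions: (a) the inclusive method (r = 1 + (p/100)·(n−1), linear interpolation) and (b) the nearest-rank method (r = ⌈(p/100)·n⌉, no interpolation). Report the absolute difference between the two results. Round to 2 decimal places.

Sorted: 6.7, 7.1, 7.6, 9.6, 12.2, 12.6, 13.7, 14.2, 14.7, 15.1, 15.7, 16.8, 17.2, 17.3, 17.9, 18.0, 19.1, 19.2, 19.6.
n = 19.
(a) r = 4.6; between ranks 4 (9.6) and 5 (12.2): 11.16.
(b) the nearest-rank method: rank 4 → 9.6.
|11.16 − 9.6| = 1.56.

1.56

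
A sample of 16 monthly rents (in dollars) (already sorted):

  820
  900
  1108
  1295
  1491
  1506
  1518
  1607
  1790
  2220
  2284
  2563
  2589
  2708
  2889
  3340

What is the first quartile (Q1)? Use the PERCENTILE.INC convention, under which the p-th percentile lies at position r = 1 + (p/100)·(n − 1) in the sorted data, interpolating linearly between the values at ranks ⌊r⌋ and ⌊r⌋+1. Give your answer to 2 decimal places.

1442.00

n = 16.
r = 1 + (25/100)·(16 − 1) = 1 + 3.75 = 4.75.
Rank 4 is 1295 and rank 5 is 1491.
Interpolate: 1295 + 0.75·(1491 − 1295) = 1295 + 0.75·196 = 1442.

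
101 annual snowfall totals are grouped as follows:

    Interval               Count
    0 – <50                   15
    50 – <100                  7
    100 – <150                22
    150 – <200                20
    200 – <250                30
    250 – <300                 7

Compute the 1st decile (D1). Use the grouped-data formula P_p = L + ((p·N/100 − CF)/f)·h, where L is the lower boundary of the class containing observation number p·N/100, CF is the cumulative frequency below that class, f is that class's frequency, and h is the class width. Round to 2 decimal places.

33.67

N = 101; target position k = 10/100 · 101 = 10.1.
Cumulative frequencies: 15, 22, 44, 64, 94, 101.
Observation 10.1 falls in the class 0 – <50.
L = 0, CF = 0, f = 15, h = 50.
P10 = 0 + ((10.1 − 0)/15)·50 = 0 + 33.6667 = 33.6667.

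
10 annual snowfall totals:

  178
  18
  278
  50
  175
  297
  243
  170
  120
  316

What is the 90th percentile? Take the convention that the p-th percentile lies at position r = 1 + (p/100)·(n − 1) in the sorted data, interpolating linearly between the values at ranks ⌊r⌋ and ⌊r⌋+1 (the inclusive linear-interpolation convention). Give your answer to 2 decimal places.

298.90

Sorted: 18, 50, 120, 170, 175, 178, 243, 278, 297, 316.
n = 10.
r = 1 + (90/100)·(10 − 1) = 1 + 8.1 = 9.1.
Rank 9 is 297 and rank 10 is 316.
Interpolate: 297 + 0.1·(316 − 297) = 297 + 0.1·19 = 298.9.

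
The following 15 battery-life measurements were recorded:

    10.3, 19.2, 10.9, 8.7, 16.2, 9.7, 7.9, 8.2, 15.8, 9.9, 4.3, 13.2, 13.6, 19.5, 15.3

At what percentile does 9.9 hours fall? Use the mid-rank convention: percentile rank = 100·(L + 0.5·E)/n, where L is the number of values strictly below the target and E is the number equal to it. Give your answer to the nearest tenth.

36.7

Sorted: 4.3, 7.9, 8.2, 8.7, 9.7, 9.9, 10.3, 10.9, 13.2, 13.6, 15.3, 15.8, 16.2, 19.2, 19.5.
Count below 9.9: L = 5; count equal: E = 1; n = 15.
Percentile rank = 100·(5 + 0.5·1)/15 = 100·5.5/15 = 36.67.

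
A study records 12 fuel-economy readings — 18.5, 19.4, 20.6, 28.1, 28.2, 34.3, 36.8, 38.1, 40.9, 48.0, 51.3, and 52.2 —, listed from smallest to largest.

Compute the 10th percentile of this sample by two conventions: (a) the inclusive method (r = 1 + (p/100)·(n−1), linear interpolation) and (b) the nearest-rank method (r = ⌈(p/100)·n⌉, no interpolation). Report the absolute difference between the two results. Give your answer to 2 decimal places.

n = 12.
(a) r = 2.1; between ranks 2 (19.4) and 3 (20.6): 19.52.
(b) the nearest-rank method: rank 2 → 19.4.
|19.52 − 19.4| = 0.12.

0.12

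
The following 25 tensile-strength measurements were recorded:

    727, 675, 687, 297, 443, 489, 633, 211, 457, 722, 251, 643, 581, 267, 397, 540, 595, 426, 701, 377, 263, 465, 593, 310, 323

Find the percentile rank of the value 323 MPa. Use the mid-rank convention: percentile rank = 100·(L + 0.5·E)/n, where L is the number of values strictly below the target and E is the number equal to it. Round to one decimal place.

26.0

Sorted: 211, 251, 263, 267, 297, 310, 323, 377, 397, 426, 443, 457, 465, 489, 540, 581, 593, 595, 633, 643, 675, 687, 701, 722, 727.
Count below 323: L = 6; count equal: E = 1; n = 25.
Percentile rank = 100·(6 + 0.5·1)/25 = 100·6.5/25 = 26.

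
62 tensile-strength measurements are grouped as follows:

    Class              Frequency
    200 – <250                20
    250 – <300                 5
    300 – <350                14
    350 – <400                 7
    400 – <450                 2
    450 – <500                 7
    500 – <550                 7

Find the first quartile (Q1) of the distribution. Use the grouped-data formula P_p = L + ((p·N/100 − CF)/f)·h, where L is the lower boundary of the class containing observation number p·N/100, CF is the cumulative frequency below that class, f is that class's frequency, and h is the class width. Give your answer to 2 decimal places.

N = 62; target position k = 25/100 · 62 = 15.5.
Cumulative frequencies: 20, 25, 39, 46, 48, 55, 62.
Observation 15.5 falls in the class 200 – <250.
L = 200, CF = 0, f = 20, h = 50.
P25 = 200 + ((15.5 − 0)/20)·50 = 200 + 38.75 = 238.75.

238.75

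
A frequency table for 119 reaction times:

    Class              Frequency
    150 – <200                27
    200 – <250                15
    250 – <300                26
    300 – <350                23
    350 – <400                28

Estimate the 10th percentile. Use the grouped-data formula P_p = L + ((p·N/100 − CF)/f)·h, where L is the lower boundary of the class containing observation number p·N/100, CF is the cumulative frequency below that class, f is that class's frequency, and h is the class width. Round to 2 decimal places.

N = 119; target position k = 10/100 · 119 = 11.9.
Cumulative frequencies: 27, 42, 68, 91, 119.
Observation 11.9 falls in the class 150 – <200.
L = 150, CF = 0, f = 27, h = 50.
P10 = 150 + ((11.9 − 0)/27)·50 = 150 + 22.037 = 172.037.

172.04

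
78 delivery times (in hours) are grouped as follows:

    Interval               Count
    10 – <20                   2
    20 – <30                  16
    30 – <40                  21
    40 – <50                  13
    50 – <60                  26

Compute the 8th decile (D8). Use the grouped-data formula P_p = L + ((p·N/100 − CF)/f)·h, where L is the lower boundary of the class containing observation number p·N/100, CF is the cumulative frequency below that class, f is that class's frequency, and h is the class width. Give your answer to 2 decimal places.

54.00

N = 78; target position k = 80/100 · 78 = 62.4.
Cumulative frequencies: 2, 18, 39, 52, 78.
Observation 62.4 falls in the class 50 – <60.
L = 50, CF = 52, f = 26, h = 10.
P80 = 50 + ((62.4 − 52)/26)·10 = 50 + 4 = 54.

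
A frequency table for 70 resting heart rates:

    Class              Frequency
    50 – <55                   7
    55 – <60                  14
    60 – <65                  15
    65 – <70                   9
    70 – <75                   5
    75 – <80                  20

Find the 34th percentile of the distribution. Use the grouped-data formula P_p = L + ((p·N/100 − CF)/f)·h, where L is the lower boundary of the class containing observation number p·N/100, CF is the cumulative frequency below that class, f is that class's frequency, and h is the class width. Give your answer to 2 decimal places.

N = 70; target position k = 34/100 · 70 = 23.8.
Cumulative frequencies: 7, 21, 36, 45, 50, 70.
Observation 23.8 falls in the class 60 – <65.
L = 60, CF = 21, f = 15, h = 5.
P34 = 60 + ((23.8 − 21)/15)·5 = 60 + 0.933333 = 60.9333.

60.93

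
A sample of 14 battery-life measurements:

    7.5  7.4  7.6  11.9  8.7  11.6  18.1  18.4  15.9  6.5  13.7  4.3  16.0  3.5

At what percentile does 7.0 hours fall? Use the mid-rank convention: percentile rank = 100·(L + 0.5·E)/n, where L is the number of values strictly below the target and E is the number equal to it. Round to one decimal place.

Sorted: 3.5, 4.3, 6.5, 7.4, 7.5, 7.6, 8.7, 11.6, 11.9, 13.7, 15.9, 16.0, 18.1, 18.4.
Count below 7.0: L = 3; count equal: E = 0; n = 14.
Percentile rank = 100·(3 + 0.5·0)/14 = 100·3/14 = 21.43.

21.4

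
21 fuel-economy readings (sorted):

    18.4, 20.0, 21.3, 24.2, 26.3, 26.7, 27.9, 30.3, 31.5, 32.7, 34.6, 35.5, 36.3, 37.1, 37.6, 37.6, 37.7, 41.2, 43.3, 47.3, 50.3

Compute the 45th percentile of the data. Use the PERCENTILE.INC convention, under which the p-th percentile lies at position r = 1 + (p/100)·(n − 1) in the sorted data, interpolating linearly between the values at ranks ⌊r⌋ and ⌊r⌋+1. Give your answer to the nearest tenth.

n = 21.
r = 1 + (45/100)·(21 − 1) = 1 + 9 = 10.
r is an integer, so P45 is the value at rank 10: 32.7.

32.7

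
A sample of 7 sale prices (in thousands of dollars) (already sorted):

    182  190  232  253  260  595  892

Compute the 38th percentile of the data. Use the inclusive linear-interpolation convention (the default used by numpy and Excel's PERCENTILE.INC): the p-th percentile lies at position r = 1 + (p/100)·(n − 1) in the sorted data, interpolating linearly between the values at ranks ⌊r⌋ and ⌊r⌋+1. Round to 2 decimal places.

237.88

n = 7.
r = 1 + (38/100)·(7 − 1) = 1 + 2.28 = 3.28.
Rank 3 is 232 and rank 4 is 253.
Interpolate: 232 + 0.28·(253 − 232) = 232 + 0.28·21 = 237.88.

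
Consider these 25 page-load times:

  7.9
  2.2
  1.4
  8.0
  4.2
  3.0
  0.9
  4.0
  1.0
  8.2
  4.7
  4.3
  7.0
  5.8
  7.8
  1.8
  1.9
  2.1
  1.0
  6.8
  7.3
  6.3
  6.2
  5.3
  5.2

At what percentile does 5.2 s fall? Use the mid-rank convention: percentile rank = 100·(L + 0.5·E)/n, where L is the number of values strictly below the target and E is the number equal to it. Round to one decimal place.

54.0

Sorted: 0.9, 1.0, 1.0, 1.4, 1.8, 1.9, 2.1, 2.2, 3.0, 4.0, 4.2, 4.3, 4.7, 5.2, 5.3, 5.8, 6.2, 6.3, 6.8, 7.0, 7.3, 7.8, 7.9, 8.0, 8.2.
Count below 5.2: L = 13; count equal: E = 1; n = 25.
Percentile rank = 100·(13 + 0.5·1)/25 = 100·13.5/25 = 54.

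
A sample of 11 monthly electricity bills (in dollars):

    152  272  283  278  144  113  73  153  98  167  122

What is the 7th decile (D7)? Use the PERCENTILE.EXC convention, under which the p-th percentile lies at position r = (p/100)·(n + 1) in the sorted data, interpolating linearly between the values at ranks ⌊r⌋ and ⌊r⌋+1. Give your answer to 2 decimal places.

209.00

Sorted: 73, 98, 113, 122, 144, 152, 153, 167, 272, 278, 283.
n = 11.
r = (70/100)·(11 + 1) = 8.4.
Rank 8 is 167 and rank 9 is 272.
Interpolate: 167 + 0.4·(272 − 167) = 167 + 0.4·105 = 209.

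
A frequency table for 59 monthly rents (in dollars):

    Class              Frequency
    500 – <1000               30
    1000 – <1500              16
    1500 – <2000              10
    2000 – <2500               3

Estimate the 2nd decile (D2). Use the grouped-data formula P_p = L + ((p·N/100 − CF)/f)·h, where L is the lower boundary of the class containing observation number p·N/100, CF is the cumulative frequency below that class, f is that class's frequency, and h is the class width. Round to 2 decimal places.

696.67

N = 59; target position k = 20/100 · 59 = 11.8.
Cumulative frequencies: 30, 46, 56, 59.
Observation 11.8 falls in the class 500 – <1000.
L = 500, CF = 0, f = 30, h = 500.
P20 = 500 + ((11.8 − 0)/30)·500 = 500 + 196.667 = 696.667.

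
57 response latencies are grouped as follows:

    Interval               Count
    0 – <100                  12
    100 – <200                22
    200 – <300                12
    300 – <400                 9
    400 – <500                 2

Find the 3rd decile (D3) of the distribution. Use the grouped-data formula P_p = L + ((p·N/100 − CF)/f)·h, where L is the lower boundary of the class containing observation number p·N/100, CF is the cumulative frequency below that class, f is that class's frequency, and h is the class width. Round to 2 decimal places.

N = 57; target position k = 30/100 · 57 = 17.1.
Cumulative frequencies: 12, 34, 46, 55, 57.
Observation 17.1 falls in the class 100 – <200.
L = 100, CF = 12, f = 22, h = 100.
P30 = 100 + ((17.1 − 12)/22)·100 = 100 + 23.1818 = 123.182.

123.18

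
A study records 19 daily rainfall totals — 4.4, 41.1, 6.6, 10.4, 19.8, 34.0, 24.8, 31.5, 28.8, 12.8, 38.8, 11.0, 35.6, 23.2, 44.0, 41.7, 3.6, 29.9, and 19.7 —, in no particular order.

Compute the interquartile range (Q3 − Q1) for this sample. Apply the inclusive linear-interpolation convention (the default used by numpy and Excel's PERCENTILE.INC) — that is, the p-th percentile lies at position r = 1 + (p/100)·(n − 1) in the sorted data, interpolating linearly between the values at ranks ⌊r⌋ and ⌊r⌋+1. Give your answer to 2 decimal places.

Sorted: 3.6, 4.4, 6.6, 10.4, 11.0, 12.8, 19.7, 19.8, 23.2, 24.8, 28.8, 29.9, 31.5, 34.0, 35.6, 38.8, 41.1, 41.7, 44.0.
n = 19.
P25: r = 5.5; ranks 5–6 are 11.0, 12.8; interpolating gives 11.9.
P75: r = 14.5; ranks 14–15 are 34.0, 35.6; interpolating gives 34.8.
Difference: 34.8 − 11.9 = 22.9.

22.90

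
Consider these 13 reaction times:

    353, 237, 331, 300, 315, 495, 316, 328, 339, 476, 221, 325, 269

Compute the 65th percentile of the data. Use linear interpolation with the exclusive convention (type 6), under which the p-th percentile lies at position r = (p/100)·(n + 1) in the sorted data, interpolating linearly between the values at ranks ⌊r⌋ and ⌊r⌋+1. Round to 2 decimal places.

Sorted: 221, 237, 269, 300, 315, 316, 325, 328, 331, 339, 353, 476, 495.
n = 13.
r = (65/100)·(13 + 1) = 9.1.
Rank 9 is 331 and rank 10 is 339.
Interpolate: 331 + 0.1·(339 − 331) = 331 + 0.1·8 = 331.8.

331.80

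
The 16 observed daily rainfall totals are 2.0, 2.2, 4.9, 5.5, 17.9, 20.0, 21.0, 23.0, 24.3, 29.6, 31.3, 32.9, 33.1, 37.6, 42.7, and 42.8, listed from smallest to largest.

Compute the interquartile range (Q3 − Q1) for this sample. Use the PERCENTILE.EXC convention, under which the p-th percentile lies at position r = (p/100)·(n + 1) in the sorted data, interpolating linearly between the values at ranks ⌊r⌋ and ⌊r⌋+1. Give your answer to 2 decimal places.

24.45

n = 16.
P25: r = 4.25; ranks 4–5 are 5.5, 17.9; interpolating gives 8.6.
P75: r = 12.75; ranks 12–13 are 32.9, 33.1; interpolating gives 33.05.
Difference: 33.05 − 8.6 = 24.45.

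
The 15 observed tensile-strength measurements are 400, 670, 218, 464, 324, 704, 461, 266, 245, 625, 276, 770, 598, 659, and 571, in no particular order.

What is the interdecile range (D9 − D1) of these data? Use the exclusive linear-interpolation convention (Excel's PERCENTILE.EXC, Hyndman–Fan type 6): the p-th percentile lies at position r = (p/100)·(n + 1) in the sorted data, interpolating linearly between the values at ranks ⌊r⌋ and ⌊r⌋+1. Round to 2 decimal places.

496.20

Sorted: 218, 245, 266, 276, 324, 400, 461, 464, 571, 598, 625, 659, 670, 704, 770.
n = 15.
P10: r = 1.6; ranks 1–2 are 218, 245; interpolating gives 234.2.
P90: r = 14.4; ranks 14–15 are 704, 770; interpolating gives 730.4.
Difference: 730.4 − 234.2 = 496.2.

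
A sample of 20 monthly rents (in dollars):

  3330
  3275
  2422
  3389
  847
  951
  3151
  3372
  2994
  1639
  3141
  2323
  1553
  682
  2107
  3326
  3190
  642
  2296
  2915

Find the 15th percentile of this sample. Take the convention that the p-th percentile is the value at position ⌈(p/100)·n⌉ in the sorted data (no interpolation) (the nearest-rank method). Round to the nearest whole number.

847

Sorted: 642, 682, 847, 951, 1553, 1639, 2107, 2296, 2323, 2422, 2915, 2994, 3141, 3151, 3190, 3275, 3326, 3330, 3372, 3389.
n = 20.
Position = ⌈15/100 · 20⌉ = ⌈3⌉ = 3.
The value at rank 3 is 847.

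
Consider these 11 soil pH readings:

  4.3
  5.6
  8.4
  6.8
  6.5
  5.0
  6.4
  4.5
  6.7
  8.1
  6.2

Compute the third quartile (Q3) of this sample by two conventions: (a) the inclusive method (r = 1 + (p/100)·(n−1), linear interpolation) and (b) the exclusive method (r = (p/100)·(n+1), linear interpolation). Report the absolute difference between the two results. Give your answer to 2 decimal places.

0.05

Sorted: 4.3, 4.5, 5.0, 5.6, 6.2, 6.4, 6.5, 6.7, 6.8, 8.1, 8.4.
n = 11.
(a) r = 8.5; between ranks 8 (6.7) and 9 (6.8): 6.75.
(b) r = 9 → value at rank 9 = 6.8.
|6.75 − 6.8| = 0.05.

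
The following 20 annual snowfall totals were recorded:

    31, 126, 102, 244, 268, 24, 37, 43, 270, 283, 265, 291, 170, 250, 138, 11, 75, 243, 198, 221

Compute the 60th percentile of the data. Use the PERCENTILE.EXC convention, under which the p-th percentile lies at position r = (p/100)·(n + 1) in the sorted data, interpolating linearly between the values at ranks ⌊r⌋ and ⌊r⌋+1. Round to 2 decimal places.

Sorted: 11, 24, 31, 37, 43, 75, 102, 126, 138, 170, 198, 221, 243, 244, 250, 265, 268, 270, 283, 291.
n = 20.
r = (60/100)·(20 + 1) = 12.6.
Rank 12 is 221 and rank 13 is 243.
Interpolate: 221 + 0.6·(243 − 221) = 221 + 0.6·22 = 234.2.

234.20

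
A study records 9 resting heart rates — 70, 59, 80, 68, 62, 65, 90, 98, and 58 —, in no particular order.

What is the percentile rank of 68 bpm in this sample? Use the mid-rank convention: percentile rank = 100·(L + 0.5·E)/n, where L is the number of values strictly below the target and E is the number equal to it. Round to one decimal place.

50.0

Sorted: 58, 59, 62, 65, 68, 70, 80, 90, 98.
Count below 68: L = 4; count equal: E = 1; n = 9.
Percentile rank = 100·(4 + 0.5·1)/9 = 100·4.5/9 = 50.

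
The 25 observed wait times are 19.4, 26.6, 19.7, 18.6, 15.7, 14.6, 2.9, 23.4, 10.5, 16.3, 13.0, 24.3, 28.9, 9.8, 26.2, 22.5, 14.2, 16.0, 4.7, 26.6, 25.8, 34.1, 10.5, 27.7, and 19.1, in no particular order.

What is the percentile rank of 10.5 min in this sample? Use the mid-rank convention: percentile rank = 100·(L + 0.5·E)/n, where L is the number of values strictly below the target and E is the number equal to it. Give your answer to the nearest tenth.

16.0

Sorted: 2.9, 4.7, 9.8, 10.5, 10.5, 13.0, 14.2, 14.6, 15.7, 16.0, 16.3, 18.6, 19.1, 19.4, 19.7, 22.5, 23.4, 24.3, 25.8, 26.2, 26.6, 26.6, 27.7, 28.9, 34.1.
Count below 10.5: L = 3; count equal: E = 2; n = 25.
Percentile rank = 100·(3 + 0.5·2)/25 = 100·4/25 = 16.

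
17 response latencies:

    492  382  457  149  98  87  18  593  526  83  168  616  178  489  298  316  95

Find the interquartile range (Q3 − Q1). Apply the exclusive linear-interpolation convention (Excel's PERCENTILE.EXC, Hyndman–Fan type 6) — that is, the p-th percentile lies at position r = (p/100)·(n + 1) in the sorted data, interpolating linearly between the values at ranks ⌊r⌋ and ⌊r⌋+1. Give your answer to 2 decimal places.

Sorted: 18, 83, 87, 95, 98, 149, 168, 178, 298, 316, 382, 457, 489, 492, 526, 593, 616.
n = 17.
P25: r = 4.5; ranks 4–5 are 95, 98; interpolating gives 96.5.
P75: r = 13.5; ranks 13–14 are 489, 492; interpolating gives 490.5.
Difference: 490.5 − 96.5 = 394.

394.00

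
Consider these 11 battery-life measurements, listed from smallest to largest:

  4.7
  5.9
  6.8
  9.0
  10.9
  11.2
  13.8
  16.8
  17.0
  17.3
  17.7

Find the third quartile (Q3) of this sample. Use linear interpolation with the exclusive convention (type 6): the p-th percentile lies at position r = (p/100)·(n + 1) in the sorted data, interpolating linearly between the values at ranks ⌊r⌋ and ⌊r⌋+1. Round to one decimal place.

17.0

n = 11.
r = (75/100)·(11 + 1) = 9.
r is an integer, so P75 is the value at rank 9: 17.0.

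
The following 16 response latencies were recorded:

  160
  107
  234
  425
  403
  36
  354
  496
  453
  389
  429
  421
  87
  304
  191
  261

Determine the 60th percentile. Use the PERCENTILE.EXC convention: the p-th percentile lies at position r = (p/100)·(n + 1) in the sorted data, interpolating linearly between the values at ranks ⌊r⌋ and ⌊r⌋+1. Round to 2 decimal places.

391.80

Sorted: 36, 87, 107, 160, 191, 234, 261, 304, 354, 389, 403, 421, 425, 429, 453, 496.
n = 16.
r = (60/100)·(16 + 1) = 10.2.
Rank 10 is 389 and rank 11 is 403.
Interpolate: 389 + 0.2·(403 − 389) = 389 + 0.2·14 = 391.8.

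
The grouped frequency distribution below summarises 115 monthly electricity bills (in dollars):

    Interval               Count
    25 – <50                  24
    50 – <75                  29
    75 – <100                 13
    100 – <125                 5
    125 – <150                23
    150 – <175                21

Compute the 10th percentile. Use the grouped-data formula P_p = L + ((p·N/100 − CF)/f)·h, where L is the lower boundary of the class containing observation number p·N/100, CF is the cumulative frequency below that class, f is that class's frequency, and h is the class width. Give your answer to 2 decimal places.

N = 115; target position k = 10/100 · 115 = 11.5.
Cumulative frequencies: 24, 53, 66, 71, 94, 115.
Observation 11.5 falls in the class 25 – <50.
L = 25, CF = 0, f = 24, h = 25.
P10 = 25 + ((11.5 − 0)/24)·25 = 25 + 11.9792 = 36.9792.

36.98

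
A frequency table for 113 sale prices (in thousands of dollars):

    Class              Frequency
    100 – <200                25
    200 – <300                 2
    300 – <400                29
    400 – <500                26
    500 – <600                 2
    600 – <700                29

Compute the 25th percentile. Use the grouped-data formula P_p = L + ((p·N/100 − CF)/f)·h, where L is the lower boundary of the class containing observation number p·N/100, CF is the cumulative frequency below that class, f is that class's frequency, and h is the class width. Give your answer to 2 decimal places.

N = 113; target position k = 25/100 · 113 = 28.25.
Cumulative frequencies: 25, 27, 56, 82, 84, 113.
Observation 28.25 falls in the class 300 – <400.
L = 300, CF = 27, f = 29, h = 100.
P25 = 300 + ((28.25 − 27)/29)·100 = 300 + 4.31034 = 304.31.

304.31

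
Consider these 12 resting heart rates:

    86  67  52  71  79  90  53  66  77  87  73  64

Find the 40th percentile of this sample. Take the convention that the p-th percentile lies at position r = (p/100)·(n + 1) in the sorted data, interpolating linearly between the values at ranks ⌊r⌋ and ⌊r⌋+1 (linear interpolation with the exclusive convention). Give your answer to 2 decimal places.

67.80

Sorted: 52, 53, 64, 66, 67, 71, 73, 77, 79, 86, 87, 90.
n = 12.
r = (40/100)·(12 + 1) = 5.2.
Rank 5 is 67 and rank 6 is 71.
Interpolate: 67 + 0.2·(71 − 67) = 67 + 0.2·4 = 67.8.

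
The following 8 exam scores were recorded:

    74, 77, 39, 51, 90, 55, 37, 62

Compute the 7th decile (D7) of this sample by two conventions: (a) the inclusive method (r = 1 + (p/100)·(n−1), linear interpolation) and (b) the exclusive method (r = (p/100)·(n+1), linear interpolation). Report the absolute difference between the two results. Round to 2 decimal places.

2.10

Sorted: 37, 39, 51, 55, 62, 74, 77, 90.
n = 8.
(a) r = 5.9; between ranks 5 (62) and 6 (74): 72.8.
(b) r = 6.3; between ranks 6 (74) and 7 (77): 74.9.
|72.8 − 74.9| = 2.1.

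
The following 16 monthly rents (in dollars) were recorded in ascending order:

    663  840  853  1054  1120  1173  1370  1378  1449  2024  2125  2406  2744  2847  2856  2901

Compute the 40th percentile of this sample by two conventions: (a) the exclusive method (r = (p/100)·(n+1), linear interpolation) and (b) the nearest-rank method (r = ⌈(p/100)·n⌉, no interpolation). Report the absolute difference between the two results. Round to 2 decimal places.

n = 16.
(a) r = 6.8; between ranks 6 (1173) and 7 (1370): 1330.6.
(b) the nearest-rank method: rank 7 → 1370.
|1330.6 − 1370| = 39.4.

39.40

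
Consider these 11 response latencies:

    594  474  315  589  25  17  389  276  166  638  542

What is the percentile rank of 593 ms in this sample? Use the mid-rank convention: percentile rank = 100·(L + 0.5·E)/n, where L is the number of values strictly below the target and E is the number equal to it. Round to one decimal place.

Sorted: 17, 25, 166, 276, 315, 389, 474, 542, 589, 594, 638.
Count below 593: L = 9; count equal: E = 0; n = 11.
Percentile rank = 100·(9 + 0.5·0)/11 = 100·9/11 = 81.82.

81.8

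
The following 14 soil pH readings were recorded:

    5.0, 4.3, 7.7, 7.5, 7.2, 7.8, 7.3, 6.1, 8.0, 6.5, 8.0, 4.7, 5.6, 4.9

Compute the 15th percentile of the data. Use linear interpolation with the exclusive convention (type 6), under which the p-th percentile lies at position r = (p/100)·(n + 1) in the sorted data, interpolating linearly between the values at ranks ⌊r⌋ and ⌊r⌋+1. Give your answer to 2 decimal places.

4.75

Sorted: 4.3, 4.7, 4.9, 5.0, 5.6, 6.1, 6.5, 7.2, 7.3, 7.5, 7.7, 7.8, 8.0, 8.0.
n = 14.
r = (15/100)·(14 + 1) = 2.25.
Rank 2 is 4.7 and rank 3 is 4.9.
Interpolate: 4.7 + 0.25·(4.9 − 4.7) = 4.7 + 0.25·0.2 = 4.75.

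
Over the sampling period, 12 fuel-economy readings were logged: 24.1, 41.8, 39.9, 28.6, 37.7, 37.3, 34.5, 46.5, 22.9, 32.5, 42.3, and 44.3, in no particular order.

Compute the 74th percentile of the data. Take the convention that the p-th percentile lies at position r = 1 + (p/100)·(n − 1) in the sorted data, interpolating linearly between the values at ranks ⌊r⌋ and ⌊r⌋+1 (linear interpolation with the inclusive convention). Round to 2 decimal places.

41.87

Sorted: 22.9, 24.1, 28.6, 32.5, 34.5, 37.3, 37.7, 39.9, 41.8, 42.3, 44.3, 46.5.
n = 12.
r = 1 + (74/100)·(12 − 1) = 1 + 8.14 = 9.14.
Rank 9 is 41.8 and rank 10 is 42.3.
Interpolate: 41.8 + 0.14·(42.3 − 41.8) = 41.8 + 0.14·0.5 = 41.87.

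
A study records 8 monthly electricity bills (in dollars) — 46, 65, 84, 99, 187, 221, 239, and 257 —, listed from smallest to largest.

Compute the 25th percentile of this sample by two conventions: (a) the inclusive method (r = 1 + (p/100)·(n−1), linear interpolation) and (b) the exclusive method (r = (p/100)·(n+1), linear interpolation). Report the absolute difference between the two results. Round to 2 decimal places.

9.50

n = 8.
(a) r = 2.75; between ranks 2 (65) and 3 (84): 79.25.
(b) r = 2.25; between ranks 2 (65) and 3 (84): 69.75.
|79.25 − 69.75| = 9.5.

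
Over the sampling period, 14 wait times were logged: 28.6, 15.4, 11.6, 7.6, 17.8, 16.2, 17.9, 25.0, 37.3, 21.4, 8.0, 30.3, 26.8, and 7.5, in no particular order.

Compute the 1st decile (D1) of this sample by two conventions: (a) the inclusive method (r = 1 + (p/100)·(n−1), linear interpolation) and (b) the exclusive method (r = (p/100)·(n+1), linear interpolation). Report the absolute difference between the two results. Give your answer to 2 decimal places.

0.17

Sorted: 7.5, 7.6, 8.0, 11.6, 15.4, 16.2, 17.8, 17.9, 21.4, 25.0, 26.8, 28.6, 30.3, 37.3.
n = 14.
(a) r = 2.3; between ranks 2 (7.6) and 3 (8.0): 7.72.
(b) r = 1.5; between ranks 1 (7.5) and 2 (7.6): 7.55.
|7.72 − 7.55| = 0.17.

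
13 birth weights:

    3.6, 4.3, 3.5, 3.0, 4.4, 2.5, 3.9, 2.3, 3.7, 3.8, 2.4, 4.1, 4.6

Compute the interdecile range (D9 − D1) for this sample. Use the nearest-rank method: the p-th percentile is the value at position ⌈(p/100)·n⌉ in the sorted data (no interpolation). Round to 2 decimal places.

Sorted: 2.3, 2.4, 2.5, 3.0, 3.5, 3.6, 3.7, 3.8, 3.9, 4.1, 4.3, 4.4, 4.6.
n = 13.
P10: rank ⌈10/100·13⌉ = 2 → 2.4.
P90: rank ⌈90/100·13⌉ = 12 → 4.4.
Difference: 4.4 − 2.4 = 2.

2.00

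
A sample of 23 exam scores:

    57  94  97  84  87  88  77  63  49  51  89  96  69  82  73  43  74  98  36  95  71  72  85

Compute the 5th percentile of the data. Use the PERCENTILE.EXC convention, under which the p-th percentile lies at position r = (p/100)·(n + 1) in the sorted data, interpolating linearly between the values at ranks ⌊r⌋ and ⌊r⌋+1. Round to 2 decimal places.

37.40

Sorted: 36, 43, 49, 51, 57, 63, 69, 71, 72, 73, 74, 77, 82, 84, 85, 87, 88, 89, 94, 95, 96, 97, 98.
n = 23.
r = (5/100)·(23 + 1) = 1.2.
Rank 1 is 36 and rank 2 is 43.
Interpolate: 36 + 0.2·(43 − 36) = 36 + 0.2·7 = 37.4.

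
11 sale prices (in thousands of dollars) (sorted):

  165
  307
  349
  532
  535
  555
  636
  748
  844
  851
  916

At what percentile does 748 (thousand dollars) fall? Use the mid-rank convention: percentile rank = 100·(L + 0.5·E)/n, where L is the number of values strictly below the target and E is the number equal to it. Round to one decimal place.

68.2

Count below 748: L = 7; count equal: E = 1; n = 11.
Percentile rank = 100·(7 + 0.5·1)/11 = 100·7.5/11 = 68.18.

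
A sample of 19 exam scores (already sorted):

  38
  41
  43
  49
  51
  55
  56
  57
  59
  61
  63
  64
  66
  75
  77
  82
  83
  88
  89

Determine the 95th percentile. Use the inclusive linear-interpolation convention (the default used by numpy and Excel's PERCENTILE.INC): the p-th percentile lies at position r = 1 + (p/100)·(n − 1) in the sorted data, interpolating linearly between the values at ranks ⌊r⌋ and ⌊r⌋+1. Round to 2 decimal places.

88.10

n = 19.
r = 1 + (95/100)·(19 − 1) = 1 + 17.1 = 18.1.
Rank 18 is 88 and rank 19 is 89.
Interpolate: 88 + 0.1·(89 − 88) = 88 + 0.1·1 = 88.1.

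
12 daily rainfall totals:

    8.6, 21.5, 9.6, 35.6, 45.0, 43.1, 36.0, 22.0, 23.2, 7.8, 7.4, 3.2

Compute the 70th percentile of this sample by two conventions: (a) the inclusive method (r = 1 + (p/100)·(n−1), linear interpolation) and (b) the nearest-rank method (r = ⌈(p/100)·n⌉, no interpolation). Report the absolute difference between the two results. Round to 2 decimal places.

Sorted: 3.2, 7.4, 7.8, 8.6, 9.6, 21.5, 22.0, 23.2, 35.6, 36.0, 43.1, 45.0.
n = 12.
(a) r = 8.7; between ranks 8 (23.2) and 9 (35.6): 31.88.
(b) the nearest-rank method: rank 9 → 35.6.
|31.88 − 35.6| = 3.72.

3.72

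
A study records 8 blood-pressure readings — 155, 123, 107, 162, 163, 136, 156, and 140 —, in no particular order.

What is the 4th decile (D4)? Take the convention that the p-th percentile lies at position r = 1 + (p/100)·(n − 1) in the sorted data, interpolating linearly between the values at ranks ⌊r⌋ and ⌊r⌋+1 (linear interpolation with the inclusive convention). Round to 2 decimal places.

Sorted: 107, 123, 136, 140, 155, 156, 162, 163.
n = 8.
r = 1 + (40/100)·(8 − 1) = 1 + 2.8 = 3.8.
Rank 3 is 136 and rank 4 is 140.
Interpolate: 136 + 0.8·(140 − 136) = 136 + 0.8·4 = 139.2.

139.20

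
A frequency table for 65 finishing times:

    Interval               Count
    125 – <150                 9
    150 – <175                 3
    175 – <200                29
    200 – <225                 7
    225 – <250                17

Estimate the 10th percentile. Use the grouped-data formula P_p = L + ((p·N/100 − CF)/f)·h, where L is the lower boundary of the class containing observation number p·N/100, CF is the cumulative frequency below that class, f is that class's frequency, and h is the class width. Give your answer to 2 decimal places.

N = 65; target position k = 10/100 · 65 = 6.5.
Cumulative frequencies: 9, 12, 41, 48, 65.
Observation 6.5 falls in the class 125 – <150.
L = 125, CF = 0, f = 9, h = 25.
P10 = 125 + ((6.5 − 0)/9)·25 = 125 + 18.0556 = 143.056.

143.06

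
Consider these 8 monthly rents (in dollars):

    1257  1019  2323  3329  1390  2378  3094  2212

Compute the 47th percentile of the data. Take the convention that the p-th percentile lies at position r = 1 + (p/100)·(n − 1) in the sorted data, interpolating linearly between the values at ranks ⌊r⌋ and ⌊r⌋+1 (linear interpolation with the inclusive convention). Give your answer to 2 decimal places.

Sorted: 1019, 1257, 1390, 2212, 2323, 2378, 3094, 3329.
n = 8.
r = 1 + (47/100)·(8 − 1) = 1 + 3.29 = 4.29.
Rank 4 is 2212 and rank 5 is 2323.
Interpolate: 2212 + 0.29·(2323 − 2212) = 2212 + 0.29·111 = 2244.19.

2244.19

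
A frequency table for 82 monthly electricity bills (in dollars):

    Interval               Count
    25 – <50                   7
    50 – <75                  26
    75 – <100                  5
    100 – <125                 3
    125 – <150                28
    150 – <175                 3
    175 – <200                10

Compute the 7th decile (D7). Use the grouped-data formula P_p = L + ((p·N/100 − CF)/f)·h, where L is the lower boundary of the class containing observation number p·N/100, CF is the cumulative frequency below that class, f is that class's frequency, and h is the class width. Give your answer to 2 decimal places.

139.64

N = 82; target position k = 70/100 · 82 = 57.4.
Cumulative frequencies: 7, 33, 38, 41, 69, 72, 82.
Observation 57.4 falls in the class 125 – <150.
L = 125, CF = 41, f = 28, h = 25.
P70 = 125 + ((57.4 − 41)/28)·25 = 125 + 14.6429 = 139.643.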